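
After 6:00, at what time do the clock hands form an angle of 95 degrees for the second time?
At t minutes past 6:00, the hour hand is at 30 x 6 + 0.5t degrees and the minute hand is at 6t degrees.
The smaller angle between them is 95 degrees when |30H - 5.5t| = 95 or |30H - 5.5t| = 265.
With H = 6, solve 30 x 6 - 5.5t = +/- target for each target:
  t = (30 x 6 - 95) / 5.5 = 15.45
  t = (30 x 6 + 95) / 5.5 = 50
  t = (30 x 6 - 265) / 5.5 = -15.45 (outside (0, 60))
  t = (30 x 6 + 265) / 5.5 = 80.91 (outside (0, 60))
Valid solutions in (0, 60): {15.45, 50} minutes.
The second occurrence is t = 50 minutes.
The hands form a 95-degree angle at 50 minutes past 6:00.

Final answer: 50 minutes past 6:00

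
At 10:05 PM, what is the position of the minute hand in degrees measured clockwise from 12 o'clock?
The minute hand moves 6 degrees per minute.
At 10:05: 5 x 6 = 30 degrees

Final answer: 30 degrees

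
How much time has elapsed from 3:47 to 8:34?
From 3:47 to 8:34:
(8 x 60 + 34) - (3 x 60 + 47) = 514 - 227 = 287 minutes
= 4 hours and 47 minutes

Final answer: 4 hours and 47 minutes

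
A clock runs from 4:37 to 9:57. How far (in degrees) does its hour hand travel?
The hour hand moves 0.5 degrees per minute.
Time elapsed: 9:57 - 4:37 = 320 minutes
Angular displacement: 320 x 0.5 = 160 degrees

Final answer: 160 degrees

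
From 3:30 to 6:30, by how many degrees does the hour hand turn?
The hour hand moves 0.5 degrees per minute.
Time elapsed: 6:30 - 3:30 = 180 minutes
Angular displacement: 180 x 0.5 = 90 degrees

Final answer: 90 degrees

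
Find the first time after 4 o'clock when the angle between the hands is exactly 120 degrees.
At t minutes past 4:00, the hour hand is at 30 x 4 + 0.5t degrees and the minute hand is at 6t degrees.
The smaller angle between them is 120 degrees when |30H - 5.5t| = 120 or |30H - 5.5t| = 240.
With H = 4, solve 30 x 4 - 5.5t = +/- target for each target:
  t = (30 x 4 - 120) / 5.5 = 0 (outside (0, 60))
  t = (30 x 4 + 120) / 5.5 = 43.64
  t = (30 x 4 - 240) / 5.5 = -21.82 (outside (0, 60))
  t = (30 x 4 + 240) / 5.5 = 65.45 (outside (0, 60))
Valid solutions in (0, 60): {43.64} minutes.
The first occurrence is t = 43.64 minutes.
The hands form a 120-degree angle at 43.64 minutes past 4:00.

Final answer: 43.64 minutes past 4:00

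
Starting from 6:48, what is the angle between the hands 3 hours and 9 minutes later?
First find the time 3 hours and 9 minutes after 6:48.
Total minutes: 6 x 60 + 48 + 3 x 60 + 9 = 597.
597 mod 720 = 597 minutes = 9:57.
Now compute the angle at 9:57:
Hour hand: 9 x 30 + 57 x 0.5 = 298.5 degrees
Minute hand: 57 x 6 = 342 degrees
Difference: |298.5 - 342| = 43.5 degrees
The angle is 43.5 degrees

Final answer: 43.5 degrees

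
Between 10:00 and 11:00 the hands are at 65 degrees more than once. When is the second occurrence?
At t minutes past 10:00, the hour hand is at 30 x 10 + 0.5t degrees and the minute hand is at 6t degrees.
The smaller angle between them is 65 degrees when |30H - 5.5t| = 65 or |30H - 5.5t| = 295.
With H = 10, solve 30 x 10 - 5.5t = +/- target for each target:
  t = (30 x 10 - 65) / 5.5 = 42.73
  t = (30 x 10 + 65) / 5.5 = 66.36 (outside (0, 60))
  t = (30 x 10 - 295) / 5.5 = 0.91
  t = (30 x 10 + 295) / 5.5 = 108.18 (outside (0, 60))
Valid solutions in (0, 60): {0.91, 42.73} minutes.
The second occurrence is t = 42.73 minutes.
The hands form a 65-degree angle at 42.73 minutes past 10:00.

Final answer: 42.73 minutes past 10:00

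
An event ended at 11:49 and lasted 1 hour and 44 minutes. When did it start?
Starting time: 11:49 = 709 total minutes past 12:00
Subtracting: 1 hour and 44 minutes = 104 minutes
709 - 104 = 605 minutes
= 10 hours and 5 minutes past 12:00 = 10:05

Final answer: 10:05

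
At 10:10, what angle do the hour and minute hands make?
Hour hand position: 10 x 30 + 10 x 0.5 = 305 degrees
Minute hand position: 10 x 6 = 60 degrees
Difference: |305 - 60| = 245 degrees
Since 245 > 180, the smaller angle is 360 - 245 = 115 degrees

Final answer: 115 degrees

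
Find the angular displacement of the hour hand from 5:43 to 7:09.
The hour hand moves 0.5 degrees per minute.
Time elapsed: 7:09 - 5:43 = 86 minutes
Angular displacement: 86 x 0.5 = 43 degrees

Final answer: 43 degrees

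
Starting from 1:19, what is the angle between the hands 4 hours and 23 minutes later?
First find the time 4 hours and 23 minutes after 1:19.
Total minutes: 1 x 60 + 19 + 4 x 60 + 23 = 342.
342 mod 720 = 342 minutes = 5:42.
Now compute the angle at 5:42:
Hour hand: 5 x 30 + 42 x 0.5 = 171 degrees
Minute hand: 42 x 6 = 252 degrees
Difference: |171 - 252| = 81 degrees
The angle is 81 degrees

Final answer: 81 degrees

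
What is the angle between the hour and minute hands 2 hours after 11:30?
First find the time 2 hours after 11:30.
Total minutes: 11 x 60 + 30 + 2 x 60 + 0 = 810.
810 mod 720 = 90 minutes = 1:30.
Now compute the angle at 1:30:
Hour hand: 1 x 30 + 30 x 0.5 = 45 degrees
Minute hand: 30 x 6 = 180 degrees
Difference: |45 - 180| = 135 degrees
The angle is 135 degrees

Final answer: 135 degrees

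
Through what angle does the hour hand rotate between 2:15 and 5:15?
The hour hand moves 0.5 degrees per minute.
Time elapsed: 5:15 - 2:15 = 180 minutes
Angular displacement: 180 x 0.5 = 90 degrees

Final answer: 90 degrees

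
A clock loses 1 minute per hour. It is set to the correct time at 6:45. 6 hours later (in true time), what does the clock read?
For every 60 true minutes, the faulty clock advances 60 - 1 = 59 minutes.
True elapsed: 6 hours = 360 minutes.
Faulty clock advances: 360 x 59/60 = 354 minutes (drift: 6 minutes behind).
Shown time: 6:45 + 354 minutes = 12:39.

Final answer: 12:39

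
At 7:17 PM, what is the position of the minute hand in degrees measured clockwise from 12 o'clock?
The minute hand moves 6 degrees per minute.
At 7:17: 17 x 6 = 102 degrees

Final answer: 102 degrees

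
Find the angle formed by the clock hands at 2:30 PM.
Hour hand position: 2 x 30 + 30 x 0.5 = 75 degrees
Minute hand position: 30 x 6 = 180 degrees
Difference: |75 - 180| = 105 degrees
The angle between the hands is 105 degrees

Final answer: 105 degrees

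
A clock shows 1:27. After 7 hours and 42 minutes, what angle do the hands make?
First find the time 7 hours and 42 minutes after 1:27.
Total minutes: 1 x 60 + 27 + 7 x 60 + 42 = 549.
549 mod 720 = 549 minutes = 9:09.
Now compute the angle at 9:09:
Hour hand: 9 x 30 + 9 x 0.5 = 274.5 degrees
Minute hand: 9 x 6 = 54 degrees
Difference: |274.5 - 54| = 220.5 degrees
Smaller angle: 360 - 220.5 = 139.5 degrees

Final answer: 139.5 degrees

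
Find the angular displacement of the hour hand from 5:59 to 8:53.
The hour hand moves 0.5 degrees per minute.
Time elapsed: 8:53 - 5:59 = 174 minutes
Angular displacement: 174 x 0.5 = 87 degrees

Final answer: 87 degrees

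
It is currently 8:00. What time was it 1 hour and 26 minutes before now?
Starting time: 8:00 = 480 total minutes past 12:00
Subtracting: 1 hour and 26 minutes = 86 minutes
480 - 86 = 394 minutes
= 6 hours and 34 minutes past 12:00 = 6:34

Final answer: 6:34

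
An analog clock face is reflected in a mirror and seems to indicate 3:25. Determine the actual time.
Reflection across the vertical (12-6) axis maps a hand at angle A degrees to (360 - A) degrees, which sends a reading of T minutes past 12:00 to (720 - T) minutes past 12:00.
Mirror reads 3:25 = 205 minutes past 12:00.
Actual time: (720 - 205) mod 720 = 515 minutes = 8:35.

Final answer: 8:35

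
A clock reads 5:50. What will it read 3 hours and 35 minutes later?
Starting time: 5:50
Adding 35 minutes to 50 minutes: 50 + 35 = 85 minutes = 1 hour and 25 minutes
Adding 3 hours: 5 + 3 + 1 (carry) = 9
Final time: 9:25

Final answer: 9:25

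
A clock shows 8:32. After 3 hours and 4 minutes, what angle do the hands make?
First find the time 3 hours and 4 minutes after 8:32.
Total minutes: 8 x 60 + 32 + 3 x 60 + 4 = 696.
696 mod 720 = 696 minutes = 11:36.
Now compute the angle at 11:36:
Hour hand: 11 x 30 + 36 x 0.5 = 348 degrees
Minute hand: 36 x 6 = 216 degrees
Difference: |348 - 216| = 132 degrees
The angle is 132 degrees

Final answer: 132 degrees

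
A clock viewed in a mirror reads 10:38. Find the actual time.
Reflection across the vertical (12-6) axis maps a hand at angle A degrees to (360 - A) degrees, which sends a reading of T minutes past 12:00 to (720 - T) minutes past 12:00.
Mirror reads 10:38 = 638 minutes past 12:00.
Actual time: (720 - 638) mod 720 = 82 minutes = 1:22.

Final answer: 1:22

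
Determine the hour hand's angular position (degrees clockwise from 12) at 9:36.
The hour hand moves 30 degrees per hour and 0.5 degrees per minute.
At 9:36: (9) x 30 + 36 x 0.5 = 270 + 18 = 288 degrees

Final answer: 288 degrees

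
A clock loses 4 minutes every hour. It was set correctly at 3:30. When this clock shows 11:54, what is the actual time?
For every 60 true minutes, the faulty clock advances 56 minutes, so 1 faulty-clock minute corresponds to 60/56 true minutes.
From 3:30 to 11:54 on the faulty dial is 504 minutes.
True elapsed: 504 x 60/56 = 540 minutes = 9 hours.
True time: 3:30 + 9 hours = 12:30.

Final answer: 12:30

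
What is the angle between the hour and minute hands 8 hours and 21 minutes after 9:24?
First find the time 8 hours and 21 minutes after 9:24.
Total minutes: 9 x 60 + 24 + 8 x 60 + 21 = 1065.
1065 mod 720 = 345 minutes = 5:45.
Now compute the angle at 5:45:
Hour hand: 5 x 30 + 45 x 0.5 = 172.5 degrees
Minute hand: 45 x 6 = 270 degrees
Difference: |172.5 - 270| = 97.5 degrees
The angle is 97.5 degrees

Final answer: 97.5 degrees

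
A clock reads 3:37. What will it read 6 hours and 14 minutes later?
Starting time: 3:37
Adding 14 minutes to 37 minutes: 37 + 14 = 51 minutes
Adding 6 hours: 3 + 6 = 9
Final time: 9:51

Final answer: 9:51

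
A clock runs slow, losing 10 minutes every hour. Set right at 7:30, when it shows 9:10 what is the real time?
For every 60 true minutes, the faulty clock advances 50 minutes, so 1 faulty-clock minute corresponds to 60/50 true minutes.
From 7:30 to 9:10 on the faulty dial is 100 minutes.
True elapsed: 100 x 60/50 = 120 minutes = 2 hours.
True time: 7:30 + 2 hours = 9:30.

Final answer: 9:30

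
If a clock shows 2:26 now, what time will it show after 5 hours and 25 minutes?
Starting time: 2:26
Adding 25 minutes to 26 minutes: 26 + 25 = 51 minutes
Adding 5 hours: 2 + 5 = 7
Final time: 7:51

Final answer: 7:51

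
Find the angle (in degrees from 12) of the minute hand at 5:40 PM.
The minute hand moves 6 degrees per minute.
At 5:40: 40 x 6 = 240 degrees

Final answer: 240 degrees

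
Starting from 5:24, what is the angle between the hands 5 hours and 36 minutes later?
First find the time 5 hours and 36 minutes after 5:24.
Total minutes: 5 x 60 + 24 + 5 x 60 + 36 = 660.
660 mod 720 = 660 minutes = 11:00.
Now compute the angle at 11:00:
Hour hand: 11 x 30 + 0 x 0.5 = 330 degrees
Minute hand: 0 x 6 = 0 degrees
Difference: |330 - 0| = 330 degrees
Smaller angle: 360 - 330 = 30 degrees

Final answer: 30 degrees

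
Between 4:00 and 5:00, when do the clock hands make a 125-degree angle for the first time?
At t minutes past 4:00, the hour hand is at 30 x 4 + 0.5t degrees and the minute hand is at 6t degrees.
The smaller angle between them is 125 degrees when |30H - 5.5t| = 125 or |30H - 5.5t| = 235.
With H = 4, solve 30 x 4 - 5.5t = +/- target for each target:
  t = (30 x 4 - 125) / 5.5 = -0.91 (outside (0, 60))
  t = (30 x 4 + 125) / 5.5 = 44.55
  t = (30 x 4 - 235) / 5.5 = -20.91 (outside (0, 60))
  t = (30 x 4 + 235) / 5.5 = 64.55 (outside (0, 60))
Valid solutions in (0, 60): {44.55} minutes.
The first occurrence is t = 44.55 minutes.
The hands form a 125-degree angle at 44.55 minutes past 4:00.

Final answer: 44.55 minutes past 4:00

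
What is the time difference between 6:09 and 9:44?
From 6:09 to 9:44:
(9 x 60 + 44) - (6 x 60 + 9) = 584 - 369 = 215 minutes
= 3 hours and 35 minutes

Final answer: 3 hours and 35 minutes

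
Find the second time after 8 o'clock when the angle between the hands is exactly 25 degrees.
At t minutes past 8:00, the hour hand is at 30 x 8 + 0.5t degrees and the minute hand is at 6t degrees.
The smaller angle between them is 25 degrees when |30H - 5.5t| = 25 or |30H - 5.5t| = 335.
With H = 8, solve 30 x 8 - 5.5t = +/- target for each target:
  t = (30 x 8 - 25) / 5.5 = 39.09
  t = (30 x 8 + 25) / 5.5 = 48.18
  t = (30 x 8 - 335) / 5.5 = -17.27 (outside (0, 60))
  t = (30 x 8 + 335) / 5.5 = 104.55 (outside (0, 60))
Valid solutions in (0, 60): {39.09, 48.18} minutes.
The second occurrence is t = 48.18 minutes.
The hands form a 25-degree angle at 48.18 minutes past 8:00.

Final answer: 48.18 minutes past 8:00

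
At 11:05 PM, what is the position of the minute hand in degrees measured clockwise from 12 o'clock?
The minute hand moves 6 degrees per minute.
At 11:05: 5 x 6 = 30 degrees

Final answer: 30 degrees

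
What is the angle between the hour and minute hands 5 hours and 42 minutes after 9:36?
First find the time 5 hours and 42 minutes after 9:36.
Total minutes: 9 x 60 + 36 + 5 x 60 + 42 = 918.
918 mod 720 = 198 minutes = 3:18.
Now compute the angle at 3:18:
Hour hand: 3 x 30 + 18 x 0.5 = 99 degrees
Minute hand: 18 x 6 = 108 degrees
Difference: |99 - 108| = 9 degrees
The angle is 9 degrees

Final answer: 9 degrees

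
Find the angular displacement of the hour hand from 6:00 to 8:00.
The hour hand moves 0.5 degrees per minute.
Time elapsed: 8:00 - 6:00 = 120 minutes
Angular displacement: 120 x 0.5 = 60 degrees

Final answer: 60 degrees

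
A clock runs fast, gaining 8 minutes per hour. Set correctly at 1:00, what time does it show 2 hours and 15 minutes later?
For every 60 true minutes, the faulty clock advances 60 + 8 = 68 minutes.
True elapsed: 2 hours and 15 minutes = 135 minutes.
Faulty clock advances: 135 x 68/60 = 153 minutes (drift: 18 minutes ahead).
Shown time: 1:00 + 153 minutes = 3:33.

Final answer: 3:33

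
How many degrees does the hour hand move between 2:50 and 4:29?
The hour hand moves 0.5 degrees per minute.
Time elapsed: 4:29 - 2:50 = 99 minutes
Angular displacement: 99 x 0.5 = 49.5 degrees

Final answer: 49.5 degrees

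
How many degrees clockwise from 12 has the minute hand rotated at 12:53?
The minute hand moves 6 degrees per minute.
At 12:53: 53 x 6 = 318 degrees

Final answer: 318 degrees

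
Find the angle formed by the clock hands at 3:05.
Hour hand position: 3 x 30 + 5 x 0.5 = 92.5 degrees
Minute hand position: 5 x 6 = 30 degrees
Difference: |92.5 - 30| = 62.5 degrees
The angle between the hands is 62.5 degrees

Final answer: 62.5 degrees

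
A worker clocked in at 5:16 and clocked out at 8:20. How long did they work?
From 5:16 to 8:20:
(8 x 60 + 20) - (5 x 60 + 16) = 500 - 316 = 184 minutes
= 3 hours and 4 minutes

Final answer: 3 hours and 4 minutes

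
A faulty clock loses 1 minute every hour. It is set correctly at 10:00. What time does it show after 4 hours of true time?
For every 60 true minutes, the faulty clock advances 60 - 1 = 59 minutes.
True elapsed: 4 hours = 240 minutes.
Faulty clock advances: 240 x 59/60 = 236 minutes (drift: 4 minutes behind).
Shown time: 10:00 + 236 minutes = 1:56.

Final answer: 1:56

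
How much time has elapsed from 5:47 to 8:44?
From 5:47 to 8:44:
(8 x 60 + 44) - (5 x 60 + 47) = 524 - 347 = 177 minutes
= 2 hours and 57 minutes

Final answer: 2 hours and 57 minutes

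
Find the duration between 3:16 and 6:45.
From 3:16 to 6:45:
(6 x 60 + 45) - (3 x 60 + 16) = 405 - 196 = 209 minutes
= 3 hours and 29 minutes

Final answer: 3 hours and 29 minutes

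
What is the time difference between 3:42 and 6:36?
From 3:42 to 6:36:
(6 x 60 + 36) - (3 x 60 + 42) = 396 - 222 = 174 minutes
= 2 hours and 54 minutes

Final answer: 2 hours and 54 minutes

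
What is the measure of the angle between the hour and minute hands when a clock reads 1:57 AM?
Hour hand position: 1 x 30 + 57 x 0.5 = 58.5 degrees
Minute hand position: 57 x 6 = 342 degrees
Difference: |58.5 - 342| = 283.5 degrees
Since 283.5 > 180, the smaller angle is 360 - 283.5 = 76.5 degrees

Final answer: 76.5 degrees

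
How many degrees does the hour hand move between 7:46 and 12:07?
The hour hand moves 0.5 degrees per minute.
Time elapsed: 12:07 - 7:46 = 261 minutes
Angular displacement: 261 x 0.5 = 130.5 degrees

Final answer: 130.5 degrees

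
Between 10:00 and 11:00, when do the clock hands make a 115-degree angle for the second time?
At t minutes past 10:00, the hour hand is at 30 x 10 + 0.5t degrees and the minute hand is at 6t degrees.
The smaller angle between them is 115 degrees when |30H - 5.5t| = 115 or |30H - 5.5t| = 245.
With H = 10, solve 30 x 10 - 5.5t = +/- target for each target:
  t = (30 x 10 - 115) / 5.5 = 33.64
  t = (30 x 10 + 115) / 5.5 = 75.45 (outside (0, 60))
  t = (30 x 10 - 245) / 5.5 = 10
  t = (30 x 10 + 245) / 5.5 = 99.09 (outside (0, 60))
Valid solutions in (0, 60): {10, 33.64} minutes.
The second occurrence is t = 33.64 minutes.
The hands form a 115-degree angle at 33.64 minutes past 10:00.

Final answer: 33.64 minutes past 10:00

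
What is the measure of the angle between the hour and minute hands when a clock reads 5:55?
Hour hand position: 5 x 30 + 55 x 0.5 = 177.5 degrees
Minute hand position: 55 x 6 = 330 degrees
Difference: |177.5 - 330| = 152.5 degrees
The angle between the hands is 152.5 degrees

Final answer: 152.5 degrees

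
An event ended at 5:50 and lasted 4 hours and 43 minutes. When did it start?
Starting time: 5:50 = 350 total minutes past 12:00
Subtracting: 4 hours and 43 minutes = 283 minutes
350 - 283 = 67 minutes
= 1 hour and 7 minutes past 12:00 = 1:07

Final answer: 1:07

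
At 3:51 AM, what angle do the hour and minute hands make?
Hour hand position: 3 x 30 + 51 x 0.5 = 115.5 degrees
Minute hand position: 51 x 6 = 306 degrees
Difference: |115.5 - 306| = 190.5 degrees
Since 190.5 > 180, the smaller angle is 360 - 190.5 = 169.5 degrees

Final answer: 169.5 degrees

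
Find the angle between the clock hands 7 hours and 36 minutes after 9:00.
First find the time 7 hours and 36 minutes after 9:00.
Total minutes: 9 x 60 + 0 + 7 x 60 + 36 = 996.
996 mod 720 = 276 minutes = 4:36.
Now compute the angle at 4:36:
Hour hand: 4 x 30 + 36 x 0.5 = 138 degrees
Minute hand: 36 x 6 = 216 degrees
Difference: |138 - 216| = 78 degrees
The angle is 78 degrees

Final answer: 78 degrees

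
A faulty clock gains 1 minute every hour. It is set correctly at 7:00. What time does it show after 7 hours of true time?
For every 60 true minutes, the faulty clock advances 60 + 1 = 61 minutes.
True elapsed: 7 hours = 420 minutes.
Faulty clock advances: 420 x 61/60 = 427 minutes (drift: 7 minutes ahead).
Shown time: 7:00 + 427 minutes = 2:07.

Final answer: 2:07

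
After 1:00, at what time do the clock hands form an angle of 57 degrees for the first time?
At t minutes past 1:00, the hour hand is at 30 x 1 + 0.5t degrees and the minute hand is at 6t degrees.
The smaller angle between them is 57 degrees when |30H - 5.5t| = 57 or |30H - 5.5t| = 303.
With H = 1, solve 30 x 1 - 5.5t = +/- target for each target:
  t = (30 x 1 - 57) / 5.5 = -4.91 (outside (0, 60))
  t = (30 x 1 + 57) / 5.5 = 15.82
  t = (30 x 1 - 303) / 5.5 = -49.64 (outside (0, 60))
  t = (30 x 1 + 303) / 5.5 = 60.55 (outside (0, 60))
Valid solutions in (0, 60): {15.82} minutes.
The first occurrence is t = 15.82 minutes.
The hands form a 57-degree angle at 15.82 minutes past 1:00.

Final answer: 15.82 minutes past 1:00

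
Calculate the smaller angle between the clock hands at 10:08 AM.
Hour hand position: 10 x 30 + 8 x 0.5 = 304 degrees
Minute hand position: 8 x 6 = 48 degrees
Difference: |304 - 48| = 256 degrees
Since 256 > 180, the smaller angle is 360 - 256 = 104 degrees

Final answer: 104 degrees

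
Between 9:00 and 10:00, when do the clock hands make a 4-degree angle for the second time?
At t minutes past 9:00, the hour hand is at 30 x 9 + 0.5t degrees and the minute hand is at 6t degrees.
The smaller angle between them is 4 degrees when |30H - 5.5t| = 4 or |30H - 5.5t| = 356.
With H = 9, solve 30 x 9 - 5.5t = +/- target for each target:
  t = (30 x 9 - 4) / 5.5 = 48.36
  t = (30 x 9 + 4) / 5.5 = 49.82
  t = (30 x 9 - 356) / 5.5 = -15.64 (outside (0, 60))
  t = (30 x 9 + 356) / 5.5 = 113.82 (outside (0, 60))
Valid solutions in (0, 60): {48.36, 49.82} minutes.
The second occurrence is t = 49.82 minutes.
The hands form a 4-degree angle at 49.82 minutes past 9:00.

Final answer: 49.82 minutes past 9:00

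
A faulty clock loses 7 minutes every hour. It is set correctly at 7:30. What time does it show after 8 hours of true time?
For every 60 true minutes, the faulty clock advances 60 - 7 = 53 minutes.
True elapsed: 8 hours = 480 minutes.
Faulty clock advances: 480 x 53/60 = 424 minutes (drift: 56 minutes behind).
Shown time: 7:30 + 424 minutes = 2:34.

Final answer: 2:34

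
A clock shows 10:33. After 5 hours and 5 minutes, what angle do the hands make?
First find the time 5 hours and 5 minutes after 10:33.
Total minutes: 10 x 60 + 33 + 5 x 60 + 5 = 938.
938 mod 720 = 218 minutes = 3:38.
Now compute the angle at 3:38:
Hour hand: 3 x 30 + 38 x 0.5 = 109 degrees
Minute hand: 38 x 6 = 228 degrees
Difference: |109 - 228| = 119 degrees
The angle is 119 degrees

Final answer: 119 degrees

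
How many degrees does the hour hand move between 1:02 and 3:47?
The hour hand moves 0.5 degrees per minute.
Time elapsed: 3:47 - 1:02 = 165 minutes
Angular displacement: 165 x 0.5 = 82.5 degrees

Final answer: 82.5 degrees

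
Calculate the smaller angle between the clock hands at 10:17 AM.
Hour hand position: 10 x 30 + 17 x 0.5 = 308.5 degrees
Minute hand position: 17 x 6 = 102 degrees
Difference: |308.5 - 102| = 206.5 degrees
Since 206.5 > 180, the smaller angle is 360 - 206.5 = 153.5 degrees

Final answer: 153.5 degrees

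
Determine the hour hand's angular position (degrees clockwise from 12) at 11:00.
The hour hand moves 30 degrees per hour and 0.5 degrees per minute.
At 11:00: (11) x 30 + 0 x 0.5 = 330 + 0 = 330 degrees

Final answer: 330 degrees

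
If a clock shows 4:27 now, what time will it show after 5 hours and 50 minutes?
Starting time: 4:27
Adding 50 minutes to 27 minutes: 27 + 50 = 77 minutes = 1 hour and 17 minutes
Adding 5 hours: 4 + 5 + 1 (carry) = 10
Final time: 10:17

Final answer: 10:17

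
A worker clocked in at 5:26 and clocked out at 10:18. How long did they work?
From 5:26 to 10:18:
(10 x 60 + 18) - (5 x 60 + 26) = 618 - 326 = 292 minutes
= 4 hours and 52 minutes

Final answer: 4 hours and 52 minutes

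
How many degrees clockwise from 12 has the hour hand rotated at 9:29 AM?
The hour hand moves 30 degrees per hour and 0.5 degrees per minute.
At 9:29: (9) x 30 + 29 x 0.5 = 270 + 14.5 = 284.5 degrees

Final answer: 284.5 degrees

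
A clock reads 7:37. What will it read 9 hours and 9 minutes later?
Starting time: 7:37
Adding 9 minutes to 37 minutes: 37 + 9 = 46 minutes
Adding 9 hours: 7 + 9 = 16 - 12 = 4
Final time: 4:46

Final answer: 4:46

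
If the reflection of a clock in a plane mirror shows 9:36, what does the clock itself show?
Reflection across the vertical (12-6) axis maps a hand at angle A degrees to (360 - A) degrees, which sends a reading of T minutes past 12:00 to (720 - T) minutes past 12:00.
Mirror reads 9:36 = 576 minutes past 12:00.
Actual time: (720 - 576) mod 720 = 144 minutes = 2:24.

Final answer: 2:24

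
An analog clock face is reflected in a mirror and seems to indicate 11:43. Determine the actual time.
Reflection across the vertical (12-6) axis maps a hand at angle A degrees to (360 - A) degrees, which sends a reading of T minutes past 12:00 to (720 - T) minutes past 12:00.
Mirror reads 11:43 = 703 minutes past 12:00.
Actual time: (720 - 703) mod 720 = 17 minutes = 12:17.

Final answer: 12:17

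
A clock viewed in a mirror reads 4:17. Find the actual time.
Reflection across the vertical (12-6) axis maps a hand at angle A degrees to (360 - A) degrees, which sends a reading of T minutes past 12:00 to (720 - T) minutes past 12:00.
Mirror reads 4:17 = 257 minutes past 12:00.
Actual time: (720 - 257) mod 720 = 463 minutes = 7:43.

Final answer: 7:43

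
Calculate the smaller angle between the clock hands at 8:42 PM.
Hour hand position: 8 x 30 + 42 x 0.5 = 261 degrees
Minute hand position: 42 x 6 = 252 degrees
Difference: |261 - 252| = 9 degrees
The angle between the hands is 9 degrees

Final answer: 9 degrees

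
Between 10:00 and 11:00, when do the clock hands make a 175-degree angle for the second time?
At t minutes past 10:00, the hour hand is at 30 x 10 + 0.5t degrees and the minute hand is at 6t degrees.
The smaller angle between them is 175 degrees when |30H - 5.5t| = 175 or |30H - 5.5t| = 185.
With H = 10, solve 30 x 10 - 5.5t = +/- target for each target:
  t = (30 x 10 - 175) / 5.5 = 22.73
  t = (30 x 10 + 175) / 5.5 = 86.36 (outside (0, 60))
  t = (30 x 10 - 185) / 5.5 = 20.91
  t = (30 x 10 + 185) / 5.5 = 88.18 (outside (0, 60))
Valid solutions in (0, 60): {20.91, 22.73} minutes.
The second occurrence is t = 22.73 minutes.
The hands form a 175-degree angle at 22.73 minutes past 10:00.

Final answer: 22.73 minutes past 10:00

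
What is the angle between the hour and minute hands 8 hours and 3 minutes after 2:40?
First find the time 8 hours and 3 minutes after 2:40.
Total minutes: 2 x 60 + 40 + 8 x 60 + 3 = 643.
643 mod 720 = 643 minutes = 10:43.
Now compute the angle at 10:43:
Hour hand: 10 x 30 + 43 x 0.5 = 321.5 degrees
Minute hand: 43 x 6 = 258 degrees
Difference: |321.5 - 258| = 63.5 degrees
The angle is 63.5 degrees

Final answer: 63.5 degrees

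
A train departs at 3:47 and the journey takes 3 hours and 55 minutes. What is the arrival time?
Starting time: 3:47
Adding 55 minutes to 47 minutes: 47 + 55 = 102 minutes = 1 hour and 42 minutes
Adding 3 hours: 3 + 3 + 1 (carry) = 7
Final time: 7:42

Final answer: 7:42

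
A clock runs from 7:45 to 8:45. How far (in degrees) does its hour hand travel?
The hour hand moves 0.5 degrees per minute.
Time elapsed: 8:45 - 7:45 = 60 minutes
Angular displacement: 60 x 0.5 = 30 degrees

Final answer: 30 degrees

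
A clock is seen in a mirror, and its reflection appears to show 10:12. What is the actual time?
Reflection across the vertical (12-6) axis maps a hand at angle A degrees to (360 - A) degrees, which sends a reading of T minutes past 12:00 to (720 - T) minutes past 12:00.
Mirror reads 10:12 = 612 minutes past 12:00.
Actual time: (720 - 612) mod 720 = 108 minutes = 1:48.

Final answer: 1:48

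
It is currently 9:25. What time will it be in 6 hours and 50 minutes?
Starting time: 9:25
Adding 50 minutes to 25 minutes: 25 + 50 = 75 minutes = 1 hour and 15 minutes
Adding 6 hours: 9 + 6 + 1 (carry) = 16 - 12 = 4
Final time: 4:15

Final answer: 4:15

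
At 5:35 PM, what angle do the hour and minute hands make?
Hour hand position: 5 x 30 + 35 x 0.5 = 167.5 degrees
Minute hand position: 35 x 6 = 210 degrees
Difference: |167.5 - 210| = 42.5 degrees
The angle between the hands is 42.5 degrees

Final answer: 42.5 degrees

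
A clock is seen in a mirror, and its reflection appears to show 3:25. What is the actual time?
Reflection across the vertical (12-6) axis maps a hand at angle A degrees to (360 - A) degrees, which sends a reading of T minutes past 12:00 to (720 - T) minutes past 12:00.
Mirror reads 3:25 = 205 minutes past 12:00.
Actual time: (720 - 205) mod 720 = 515 minutes = 8:35.

Final answer: 8:35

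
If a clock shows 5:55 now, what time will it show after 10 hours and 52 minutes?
Starting time: 5:55
Adding 52 minutes to 55 minutes: 55 + 52 = 107 minutes = 1 hour and 47 minutes
Adding 10 hours: 5 + 10 + 1 (carry) = 16 - 12 = 4
Final time: 4:47

Final answer: 4:47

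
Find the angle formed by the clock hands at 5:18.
Hour hand position: 5 x 30 + 18 x 0.5 = 159 degrees
Minute hand position: 18 x 6 = 108 degrees
Difference: |159 - 108| = 51 degrees
The angle between the hands is 51 degrees

Final answer: 51 degrees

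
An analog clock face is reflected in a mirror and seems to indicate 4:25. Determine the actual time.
Reflection across the vertical (12-6) axis maps a hand at angle A degrees to (360 - A) degrees, which sends a reading of T minutes past 12:00 to (720 - T) minutes past 12:00.
Mirror reads 4:25 = 265 minutes past 12:00.
Actual time: (720 - 265) mod 720 = 455 minutes = 7:35.

Final answer: 7:35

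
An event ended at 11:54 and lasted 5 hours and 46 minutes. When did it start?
Starting time: 11:54 = 714 total minutes past 12:00
Subtracting: 5 hours and 46 minutes = 346 minutes
714 - 346 = 368 minutes
= 6 hours and 8 minutes past 12:00 = 6:08

Final answer: 6:08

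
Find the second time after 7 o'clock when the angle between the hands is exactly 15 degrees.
At t minutes past 7:00, the hour hand is at 30 x 7 + 0.5t degrees and the minute hand is at 6t degrees.
The smaller angle between them is 15 degrees when |30H - 5.5t| = 15 or |30H - 5.5t| = 345.
With H = 7, solve 30 x 7 - 5.5t = +/- target for each target:
  t = (30 x 7 - 15) / 5.5 = 35.45
  t = (30 x 7 + 15) / 5.5 = 40.91
  t = (30 x 7 - 345) / 5.5 = -24.55 (outside (0, 60))
  t = (30 x 7 + 345) / 5.5 = 100.91 (outside (0, 60))
Valid solutions in (0, 60): {35.45, 40.91} minutes.
The second occurrence is t = 40.91 minutes.
The hands form a 15-degree angle at 40.91 minutes past 7:00.

Final answer: 40.91 minutes past 7:00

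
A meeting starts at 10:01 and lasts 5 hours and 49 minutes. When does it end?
Starting time: 10:01
Adding 49 minutes to 1 minute: 1 + 49 = 50 minutes
Adding 5 hours: 10 + 5 = 15 - 12 = 3
Final time: 3:50

Final answer: 3:50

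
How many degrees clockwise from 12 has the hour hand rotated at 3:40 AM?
The hour hand moves 30 degrees per hour and 0.5 degrees per minute.
At 3:40: (3) x 30 + 40 x 0.5 = 90 + 20 = 110 degrees

Final answer: 110 degrees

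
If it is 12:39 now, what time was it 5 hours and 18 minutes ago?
Starting time: 12:39 = 39 total minutes past 12:00
Subtracting: 5 hours and 18 minutes = 318 minutes
39 - 318 = -279 (negative, add 12 hours = 720) = 441 minutes
= 7 hours and 21 minutes past 12:00 = 7:21

Final answer: 7:21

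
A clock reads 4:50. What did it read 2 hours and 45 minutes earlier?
Starting time: 4:50 = 290 total minutes past 12:00
Subtracting: 2 hours and 45 minutes = 165 minutes
290 - 165 = 125 minutes
= 2 hours and 5 minutes past 12:00 = 2:05

Final answer: 2:05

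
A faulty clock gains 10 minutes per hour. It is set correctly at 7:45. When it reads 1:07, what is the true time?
For every 60 true minutes, the faulty clock advances 70 minutes, so 1 faulty-clock minute corresponds to 60/70 true minutes.
From 7:45 to 1:07 on the faulty dial is 322 minutes.
True elapsed: 322 x 60/70 = 276 minutes = 4 hours and 36 minutes.
True time: 7:45 + 4 hours and 36 minutes = 12:21.

Final answer: 12:21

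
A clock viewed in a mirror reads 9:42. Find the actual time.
Reflection across the vertical (12-6) axis maps a hand at angle A degrees to (360 - A) degrees, which sends a reading of T minutes past 12:00 to (720 - T) minutes past 12:00.
Mirror reads 9:42 = 582 minutes past 12:00.
Actual time: (720 - 582) mod 720 = 138 minutes = 2:18.

Final answer: 2:18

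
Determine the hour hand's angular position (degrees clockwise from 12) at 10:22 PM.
The hour hand moves 30 degrees per hour and 0.5 degrees per minute.
At 10:22: (10) x 30 + 22 x 0.5 = 300 + 11 = 311 degrees

Final answer: 311 degrees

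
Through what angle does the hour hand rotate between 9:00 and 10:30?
The hour hand moves 0.5 degrees per minute.
Time elapsed: 10:30 - 9:00 = 90 minutes
Angular displacement: 90 x 0.5 = 45 degrees

Final answer: 45 degrees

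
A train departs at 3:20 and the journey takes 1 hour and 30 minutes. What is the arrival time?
Starting time: 3:20
Adding 30 minutes to 20 minutes: 20 + 30 = 50 minutes
Adding 1 hour: 3 + 1 = 4
Final time: 4:50

Final answer: 4:50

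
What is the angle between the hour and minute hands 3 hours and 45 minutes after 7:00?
First find the time 3 hours and 45 minutes after 7:00.
Total minutes: 7 x 60 + 0 + 3 x 60 + 45 = 645.
645 mod 720 = 645 minutes = 10:45.
Now compute the angle at 10:45:
Hour hand: 10 x 30 + 45 x 0.5 = 322.5 degrees
Minute hand: 45 x 6 = 270 degrees
Difference: |322.5 - 270| = 52.5 degrees
The angle is 52.5 degrees

Final answer: 52.5 degrees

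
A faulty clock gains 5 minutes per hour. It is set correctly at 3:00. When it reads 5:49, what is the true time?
For every 60 true minutes, the faulty clock advances 65 minutes, so 1 faulty-clock minute corresponds to 60/65 true minutes.
From 3:00 to 5:49 on the faulty dial is 169 minutes.
True elapsed: 169 x 60/65 = 156 minutes = 2 hours and 36 minutes.
True time: 3:00 + 2 hours and 36 minutes = 5:36.

Final answer: 5:36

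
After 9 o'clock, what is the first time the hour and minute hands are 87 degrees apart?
At t minutes past 9:00, the hour hand is at 30 x 9 + 0.5t degrees and the minute hand is at 6t degrees.
The smaller angle between them is 87 degrees when |30H - 5.5t| = 87 or |30H - 5.5t| = 273.
With H = 9, solve 30 x 9 - 5.5t = +/- target for each target:
  t = (30 x 9 - 87) / 5.5 = 33.27
  t = (30 x 9 + 87) / 5.5 = 64.91 (outside (0, 60))
  t = (30 x 9 - 273) / 5.5 = -0.55 (outside (0, 60))
  t = (30 x 9 + 273) / 5.5 = 98.73 (outside (0, 60))
Valid solutions in (0, 60): {33.27} minutes.
The first occurrence is t = 33.27 minutes.
The hands form a 87-degree angle at 33.27 minutes past 9:00.

Final answer: 33.27 minutes past 9:00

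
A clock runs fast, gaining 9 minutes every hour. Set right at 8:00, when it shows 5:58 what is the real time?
For every 60 true minutes, the faulty clock advances 69 minutes, so 1 faulty-clock minute corresponds to 60/69 true minutes.
From 8:00 to 5:58 on the faulty dial is 598 minutes.
True elapsed: 598 x 60/69 = 520 minutes = 8 hours and 40 minutes.
True time: 8:00 + 8 hours and 40 minutes = 4:40.

Final answer: 4:40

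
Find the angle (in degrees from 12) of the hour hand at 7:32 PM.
The hour hand moves 30 degrees per hour and 0.5 degrees per minute.
At 7:32: (7) x 30 + 32 x 0.5 = 210 + 16 = 226 degrees

Final answer: 226 degrees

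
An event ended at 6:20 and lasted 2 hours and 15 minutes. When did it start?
Starting time: 6:20 = 380 total minutes past 12:00
Subtracting: 2 hours and 15 minutes = 135 minutes
380 - 135 = 245 minutes
= 4 hours and 5 minutes past 12:00 = 4:05

Final answer: 4:05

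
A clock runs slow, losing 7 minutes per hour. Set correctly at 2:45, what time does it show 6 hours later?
For every 60 true minutes, the faulty clock advances 60 - 7 = 53 minutes.
True elapsed: 6 hours = 360 minutes.
Faulty clock advances: 360 x 53/60 = 318 minutes (drift: 42 minutes behind).
Shown time: 2:45 + 318 minutes = 8:03.

Final answer: 8:03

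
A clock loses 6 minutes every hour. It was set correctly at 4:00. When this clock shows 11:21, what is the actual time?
For every 60 true minutes, the faulty clock advances 54 minutes, so 1 faulty-clock minute corresponds to 60/54 true minutes.
From 4:00 to 11:21 on the faulty dial is 441 minutes.
True elapsed: 441 x 60/54 = 490 minutes = 8 hours and 10 minutes.
True time: 4:00 + 8 hours and 10 minutes = 12:10.

Final answer: 12:10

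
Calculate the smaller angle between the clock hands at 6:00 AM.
Hour hand position: 6 x 30 + 0 x 0.5 = 180 degrees
Minute hand position: 0 x 6 = 0 degrees
Difference: |180 - 0| = 180 degrees
The angle between the hands is 180 degrees

Final answer: 180 degrees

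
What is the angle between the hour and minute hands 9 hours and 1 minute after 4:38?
First find the time 9 hours and 1 minute after 4:38.
Total minutes: 4 x 60 + 38 + 9 x 60 + 1 = 819.
819 mod 720 = 99 minutes = 1:39.
Now compute the angle at 1:39:
Hour hand: 1 x 30 + 39 x 0.5 = 49.5 degrees
Minute hand: 39 x 6 = 234 degrees
Difference: |49.5 - 234| = 184.5 degrees
Smaller angle: 360 - 184.5 = 175.5 degrees

Final answer: 175.5 degrees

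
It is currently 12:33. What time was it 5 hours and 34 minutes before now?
Starting time: 12:33 = 33 total minutes past 12:00
Subtracting: 5 hours and 34 minutes = 334 minutes
33 - 334 = -301 (negative, add 12 hours = 720) = 419 minutes
= 6 hours and 59 minutes past 12:00 = 6:59

Final answer: 6:59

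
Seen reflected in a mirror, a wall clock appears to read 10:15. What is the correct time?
Reflection across the vertical (12-6) axis maps a hand at angle A degrees to (360 - A) degrees, which sends a reading of T minutes past 12:00 to (720 - T) minutes past 12:00.
Mirror reads 10:15 = 615 minutes past 12:00.
Actual time: (720 - 615) mod 720 = 105 minutes = 1:45.

Final answer: 1:45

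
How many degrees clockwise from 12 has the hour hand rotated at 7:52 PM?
The hour hand moves 30 degrees per hour and 0.5 degrees per minute.
At 7:52: (7) x 30 + 52 x 0.5 = 210 + 26 = 236 degrees

Final answer: 236 degrees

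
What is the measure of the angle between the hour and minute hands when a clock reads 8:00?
Hour hand position: 8 x 30 + 0 x 0.5 = 240 degrees
Minute hand position: 0 x 6 = 0 degrees
Difference: |240 - 0| = 240 degrees
Since 240 > 180, the smaller angle is 360 - 240 = 120 degrees

Final answer: 120 degrees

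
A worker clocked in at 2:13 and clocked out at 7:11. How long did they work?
From 2:13 to 7:11:
(7 x 60 + 11) - (2 x 60 + 13) = 431 - 133 = 298 minutes
= 4 hours and 58 minutes

Final answer: 4 hours and 58 minutes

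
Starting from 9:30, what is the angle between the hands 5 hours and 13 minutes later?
First find the time 5 hours and 13 minutes after 9:30.
Total minutes: 9 x 60 + 30 + 5 x 60 + 13 = 883.
883 mod 720 = 163 minutes = 2:43.
Now compute the angle at 2:43:
Hour hand: 2 x 30 + 43 x 0.5 = 81.5 degrees
Minute hand: 43 x 6 = 258 degrees
Difference: |81.5 - 258| = 176.5 degrees
The angle is 176.5 degrees

Final answer: 176.5 degrees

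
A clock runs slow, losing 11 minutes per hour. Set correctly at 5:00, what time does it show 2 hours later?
For every 60 true minutes, the faulty clock advances 60 - 11 = 49 minutes.
True elapsed: 2 hours = 120 minutes.
Faulty clock advances: 120 x 49/60 = 98 minutes (drift: 22 minutes behind).
Shown time: 5:00 + 98 minutes = 6:38.

Final answer: 6:38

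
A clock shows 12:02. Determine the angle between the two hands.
Hour hand position: 0 x 30 + 2 x 0.5 = 1 degrees
Minute hand position: 2 x 6 = 12 degrees
Difference: |1 - 12| = 11 degrees
The angle between the hands is 11 degrees

Final answer: 11 degrees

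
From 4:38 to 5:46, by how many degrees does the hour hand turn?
The hour hand moves 0.5 degrees per minute.
Time elapsed: 5:46 - 4:38 = 68 minutes
Angular displacement: 68 x 0.5 = 34 degrees

Final answer: 34 degrees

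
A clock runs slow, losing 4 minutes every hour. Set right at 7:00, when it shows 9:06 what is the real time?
For every 60 true minutes, the faulty clock advances 56 minutes, so 1 faulty-clock minute corresponds to 60/56 true minutes.
From 7:00 to 9:06 on the faulty dial is 126 minutes.
True elapsed: 126 x 60/56 = 135 minutes = 2 hours and 15 minutes.
True time: 7:00 + 2 hours and 15 minutes = 9:15.

Final answer: 9:15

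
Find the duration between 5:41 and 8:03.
From 5:41 to 8:03:
(8 x 60 + 3) - (5 x 60 + 41) = 483 - 341 = 142 minutes
= 2 hours and 22 minutes

Final answer: 2 hours and 22 minutes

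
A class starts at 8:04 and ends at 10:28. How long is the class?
From 8:04 to 10:28:
(10 x 60 + 28) - (8 x 60 + 4) = 628 - 484 = 144 minutes
= 2 hours and 24 minutes

Final answer: 2 hours and 24 minutes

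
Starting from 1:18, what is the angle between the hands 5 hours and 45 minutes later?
First find the time 5 hours and 45 minutes after 1:18.
Total minutes: 1 x 60 + 18 + 5 x 60 + 45 = 423.
423 mod 720 = 423 minutes = 7:03.
Now compute the angle at 7:03:
Hour hand: 7 x 30 + 3 x 0.5 = 211.5 degrees
Minute hand: 3 x 6 = 18 degrees
Difference: |211.5 - 18| = 193.5 degrees
Smaller angle: 360 - 193.5 = 166.5 degrees

Final answer: 166.5 degrees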